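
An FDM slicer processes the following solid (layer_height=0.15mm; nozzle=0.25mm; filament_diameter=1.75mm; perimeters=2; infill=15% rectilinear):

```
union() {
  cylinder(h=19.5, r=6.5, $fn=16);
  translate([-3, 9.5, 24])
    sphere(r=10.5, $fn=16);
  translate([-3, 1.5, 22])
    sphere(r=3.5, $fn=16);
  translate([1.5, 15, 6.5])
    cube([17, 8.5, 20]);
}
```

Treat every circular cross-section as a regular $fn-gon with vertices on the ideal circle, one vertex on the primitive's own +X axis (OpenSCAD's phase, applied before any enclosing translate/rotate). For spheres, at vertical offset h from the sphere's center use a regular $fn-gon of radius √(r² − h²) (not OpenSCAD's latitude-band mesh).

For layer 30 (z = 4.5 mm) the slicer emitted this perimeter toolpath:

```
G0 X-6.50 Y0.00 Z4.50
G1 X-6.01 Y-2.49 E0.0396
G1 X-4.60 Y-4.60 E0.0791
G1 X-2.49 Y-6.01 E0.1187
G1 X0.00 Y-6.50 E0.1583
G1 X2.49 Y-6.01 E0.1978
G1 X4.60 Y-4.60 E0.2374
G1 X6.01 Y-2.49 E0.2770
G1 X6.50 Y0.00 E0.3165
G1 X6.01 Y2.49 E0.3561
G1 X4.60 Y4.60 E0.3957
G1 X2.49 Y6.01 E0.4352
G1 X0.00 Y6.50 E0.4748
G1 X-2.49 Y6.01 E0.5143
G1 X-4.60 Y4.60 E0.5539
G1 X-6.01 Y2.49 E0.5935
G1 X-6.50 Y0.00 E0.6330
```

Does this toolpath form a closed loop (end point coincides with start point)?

yes

Start point (G0): (-6.50, 0.00). End point (last G1): the path returns to the start — closed.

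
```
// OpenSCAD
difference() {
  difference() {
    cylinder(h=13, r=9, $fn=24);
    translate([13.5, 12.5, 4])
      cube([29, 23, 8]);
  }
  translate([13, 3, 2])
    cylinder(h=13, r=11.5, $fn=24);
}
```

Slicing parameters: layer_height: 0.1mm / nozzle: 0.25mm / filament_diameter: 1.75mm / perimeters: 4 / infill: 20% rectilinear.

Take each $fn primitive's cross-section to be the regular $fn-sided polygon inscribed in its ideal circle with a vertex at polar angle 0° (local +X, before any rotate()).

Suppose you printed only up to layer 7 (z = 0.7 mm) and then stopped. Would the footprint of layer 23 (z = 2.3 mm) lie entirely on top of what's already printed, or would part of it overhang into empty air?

Compare the two slices. At z = 0.7: the r=9 cylinder contributes a regular 24-gon of circumradius 9 (area = (24/2)·9.000²·sin(360°/24) = 251.57 mm²); the cube at (13.5, 12.5) is not intersected at this z (z outside [4, 12]); Taking the first minus the rest: none of the subtracted shapes is present at this height, so the r=9 cylinder is unchanged — area = 251.57 mm²; the cylinder at (13, 3) does not reach this height (z outside [2, 15]); Subtracting the remaining from the first: none of the subtracted shapes is present at this height, so that combined region is unchanged — area = 251.57 mm². At z = 2.3: the cylinder: section is a regular 24-gon, circumradius r=9 (area = (24/2)·9.000²·sin(360°/24) = 251.57 mm²); the cube at (13.5, 12.5) is absent (z outside [4, 12]); Subtracting the remaining from the first: none of the subtracted shapes is present at this height, so the r=9 cylinder is unchanged — area = 251.57 mm²; the cylinder at (13, 3): section is a regular 24-gon, circumradius r=11.5 (area = (24/2)·11.500²·sin(360°/24) = 410.75 mm²); Taking the first minus the rest: starting from that combined region (251.57 mm²), the r=11.5 cylinder at (13, 3) partially overlaps it — only the 74.31 mm² overlap (of its 410.75 mm²) is removed, clipping the outline — area = 177.26 mm². Checking containment: the cross-section at z = 2.3 is a subset of the cross-section at z = 0.7.

entirely on top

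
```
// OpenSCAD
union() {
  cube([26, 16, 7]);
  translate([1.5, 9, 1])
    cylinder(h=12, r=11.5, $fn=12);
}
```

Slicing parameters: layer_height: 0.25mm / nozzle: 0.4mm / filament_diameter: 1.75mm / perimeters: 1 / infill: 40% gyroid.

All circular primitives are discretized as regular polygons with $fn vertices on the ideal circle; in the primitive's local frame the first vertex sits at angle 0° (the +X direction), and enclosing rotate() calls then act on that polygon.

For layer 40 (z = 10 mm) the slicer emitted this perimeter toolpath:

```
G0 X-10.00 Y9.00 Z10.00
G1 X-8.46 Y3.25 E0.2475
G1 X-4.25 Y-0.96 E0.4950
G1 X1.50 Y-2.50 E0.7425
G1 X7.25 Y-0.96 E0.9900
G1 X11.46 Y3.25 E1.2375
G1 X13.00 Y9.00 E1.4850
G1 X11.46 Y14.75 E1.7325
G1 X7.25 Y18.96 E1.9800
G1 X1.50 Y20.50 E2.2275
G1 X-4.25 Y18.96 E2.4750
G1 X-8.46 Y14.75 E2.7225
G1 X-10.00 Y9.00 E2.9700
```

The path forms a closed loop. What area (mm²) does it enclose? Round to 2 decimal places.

Apply the shoelace formula to the sequence of (X, Y) vertices; enclosed area = 396.78 mm².

396.78 mm²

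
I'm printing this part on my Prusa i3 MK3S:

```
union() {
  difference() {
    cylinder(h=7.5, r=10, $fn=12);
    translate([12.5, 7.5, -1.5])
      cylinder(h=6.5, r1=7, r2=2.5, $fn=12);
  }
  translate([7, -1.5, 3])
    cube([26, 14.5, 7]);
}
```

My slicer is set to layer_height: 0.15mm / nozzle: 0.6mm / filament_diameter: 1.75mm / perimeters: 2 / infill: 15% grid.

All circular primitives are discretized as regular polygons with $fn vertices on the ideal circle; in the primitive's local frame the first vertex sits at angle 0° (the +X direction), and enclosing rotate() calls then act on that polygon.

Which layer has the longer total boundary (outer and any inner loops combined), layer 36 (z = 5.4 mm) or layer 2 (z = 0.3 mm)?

layer 36 (z = 5.4 mm)

Layer 36 (z = 5.4): the cylinder: section is a regular 12-gon, circumradius r=10 (perimeter = 2·12·10.000·sin(180°/12) = 62.12 mm); the cone at (12.5, 7.5) does not reach this height (z outside [-1.5, 5]); After the difference (first − rest): none of the subtracted shapes is present at this height, so the r=10 cylinder is unchanged — boundary = 62.12 mm; the cube at (7, -1.5) (footprint 26×14.5) is included at this height (perimeter 81.00 mm); Merging all regions: the regions partially overlap (shared area 17.23 mm²), so the edge portions inside another operand are dropped and the merged outline is re-measured after clipping — boundary = 123.28 mm. So its perimeter = 123.28 mm. Layer 2 (z = 0.3): the r=10 cylinder gives a regular 12-gon of circumradius 10 (constant along its height) (perimeter = 2·12·10.000·sin(180°/12) = 62.12 mm); the cone at (12.5, 7.5) (r1=7→r2=2.5) has section circumradius 5.754 here — a regular 12-gon (perimeter = 2·12·5.754·sin(180°/12) = 35.74 mm); After the difference (first − rest): starting from the r=10 cylinder, the cone at (12.5, 7.5) partially overlaps it — only the 2.58 mm² overlap (of its 99.32 mm²) is removed, clipping the outline — boundary = 62.12 mm; the cube at (7, -1.5) does not reach this height (z outside [3, 10]); Combining (union): only that combined region is present, so the union is just that shape — boundary = 62.12 mm. So its perimeter = 62.12 mm. Layer 36 is larger (123.28 vs 62.12 mm).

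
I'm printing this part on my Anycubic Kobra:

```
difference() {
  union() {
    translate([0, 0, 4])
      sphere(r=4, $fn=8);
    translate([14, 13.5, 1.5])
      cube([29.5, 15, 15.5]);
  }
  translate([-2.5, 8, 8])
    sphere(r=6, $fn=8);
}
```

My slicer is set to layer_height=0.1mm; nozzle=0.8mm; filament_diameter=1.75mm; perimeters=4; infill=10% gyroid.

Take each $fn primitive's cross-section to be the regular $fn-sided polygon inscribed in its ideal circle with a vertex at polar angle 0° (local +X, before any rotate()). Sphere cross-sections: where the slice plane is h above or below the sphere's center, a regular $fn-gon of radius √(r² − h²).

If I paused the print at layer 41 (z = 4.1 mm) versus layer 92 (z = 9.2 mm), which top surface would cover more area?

layer 41 (z = 4.1 mm)

Layer 41 (z = 4.1): the sphere: section is a regular 8-gon, circumradius = √(r²−h²) = √(4²−0.1²) = 3.999 (area = (8/2)·3.999²·sin(360°/8) = 45.23 mm²); the cube at (14, 13.5) (footprint 29.5×15) is included at this height (area 442.50 mm²); Merging all regions: the 2 present regions are separate (no shared area or edge), so areas and boundary lengths simply add and each stays a separate island — area = 487.73 mm²; the sphere at (-2.5, 8): section is a regular 8-gon, circumradius = √(r²−h²) = √(6²−3.9²) = 4.560 (area = (8/2)·4.560²·sin(360°/8) = 58.80 mm²); After the difference (first − rest): starting from the result so far (487.73 mm²), the r=6 sphere at (-2.5, 8) misses the remaining region (no effect) — area = 487.73 mm². So its area = 487.73 mm². Layer 92 (z = 9.2): the sphere is absent (|z−center|=5.200 > r=4); the 29.5×15 cube at (14, 13.5) contributes its full rectangle (area 442.50 mm²); Combining (union): only the 29.5×15 cube at (14, 13.5) is present, so the union is just that shape — area = 442.50 mm²; the r=6 sphere at (-2.5, 8) slices to a regular 8-gon of circumradius 5.879 (√(r²−h²) with h=1.2 from center) (area = (8/2)·5.879²·sin(360°/8) = 97.75 mm²); Taking the first minus the rest: starting from the result so far (442.50 mm²), the r=6 sphere at (-2.5, 8) misses the remaining region (no effect) — area = 442.50 mm². So its area = 442.50 mm². Layer 41 is larger (487.73 vs 442.50 mm²).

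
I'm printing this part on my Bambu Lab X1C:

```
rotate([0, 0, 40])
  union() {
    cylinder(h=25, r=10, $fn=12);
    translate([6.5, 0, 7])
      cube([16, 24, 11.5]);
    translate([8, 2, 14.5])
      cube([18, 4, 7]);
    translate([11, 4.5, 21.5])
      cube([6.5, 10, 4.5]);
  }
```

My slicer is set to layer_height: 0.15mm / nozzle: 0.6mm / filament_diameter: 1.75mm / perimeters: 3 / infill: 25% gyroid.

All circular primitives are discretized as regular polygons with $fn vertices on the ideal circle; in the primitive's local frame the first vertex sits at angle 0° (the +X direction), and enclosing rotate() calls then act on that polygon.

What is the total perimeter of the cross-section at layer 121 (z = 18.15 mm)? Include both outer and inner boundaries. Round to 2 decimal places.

At z = 18.15 mm: the r=10 cylinder gives a regular 12-gon of circumradius 10 (constant along its height) (perimeter = 2·12·10.000·sin(180°/12) = 62.12 mm); the cube at (6.5, 0) (footprint 16×24) is included at this height (perimeter 80.00 mm); the cube at (8, 2) is present — its section is the full 18×4 rectangle (perimeter 44.00 mm); the cube at (11, 4.5) is absent (z outside [21.5, 26]); Combining (union): the regions partially overlap (shared area 74.48 mm²), so the edge portions inside another operand are dropped and the merged outline is re-measured after clipping — boundary = 130.22 mm; (rotated 40° about Z; rotation is an isometry so areas/perimeters/island counts are preserved). Overall, the cross-section is a single solid region. Total boundary length (outer) = 130.22 mm.

130.22 mm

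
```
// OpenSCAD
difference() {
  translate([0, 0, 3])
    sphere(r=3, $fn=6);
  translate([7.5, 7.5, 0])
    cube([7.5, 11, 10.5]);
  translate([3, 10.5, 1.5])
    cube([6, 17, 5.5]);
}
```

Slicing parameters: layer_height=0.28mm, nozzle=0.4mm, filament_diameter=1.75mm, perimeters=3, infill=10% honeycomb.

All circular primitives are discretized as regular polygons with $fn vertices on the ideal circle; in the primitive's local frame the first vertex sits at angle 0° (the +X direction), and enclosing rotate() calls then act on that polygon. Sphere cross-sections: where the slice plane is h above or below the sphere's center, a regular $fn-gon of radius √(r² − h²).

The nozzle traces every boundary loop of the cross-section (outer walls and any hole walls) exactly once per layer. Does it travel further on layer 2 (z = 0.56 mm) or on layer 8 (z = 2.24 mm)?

Layer 2 (z = 0.56): the r=3 sphere slices to a regular 6-gon of circumradius 1.745 (√(r²−h²) with h=2.44 from center) (perimeter = 2·6·1.745·sin(180°/6) = 10.47 mm); the cube at (7.5, 7.5) (footprint 7.5×11) is included at this height (perimeter 37.00 mm); the cube at (3, 10.5) is not intersected at this z (z outside [1.5, 7]); After the difference (first − rest): starting from the r=3 sphere, the 7.5×11 cube at (7.5, 7.5) misses the remaining region (no effect) — boundary = 10.47 mm. So its perimeter = 10.47 mm. Layer 8 (z = 2.24): the r=3 sphere slices to a regular 6-gon of circumradius 2.902 (√(r²−h²) with h=0.76 from center) (perimeter = 2·6·2.902·sin(180°/6) = 17.41 mm); the cube at (7.5, 7.5) (footprint 7.5×11) is included at this height (perimeter 37.00 mm); the cube at (3, 10.5) (footprint 6×17) is included at this height (perimeter 46.00 mm); Subtracting the remaining from the first: starting from the r=3 sphere, the 7.5×11 cube at (7.5, 7.5) misses the remaining region (no effect); the 6×17 cube at (3, 10.5) misses the remaining region (no effect) — boundary = 17.41 mm. So its perimeter = 17.41 mm. Layer 8 is larger (17.41 vs 10.47 mm).

layer 8 (z = 2.24 mm)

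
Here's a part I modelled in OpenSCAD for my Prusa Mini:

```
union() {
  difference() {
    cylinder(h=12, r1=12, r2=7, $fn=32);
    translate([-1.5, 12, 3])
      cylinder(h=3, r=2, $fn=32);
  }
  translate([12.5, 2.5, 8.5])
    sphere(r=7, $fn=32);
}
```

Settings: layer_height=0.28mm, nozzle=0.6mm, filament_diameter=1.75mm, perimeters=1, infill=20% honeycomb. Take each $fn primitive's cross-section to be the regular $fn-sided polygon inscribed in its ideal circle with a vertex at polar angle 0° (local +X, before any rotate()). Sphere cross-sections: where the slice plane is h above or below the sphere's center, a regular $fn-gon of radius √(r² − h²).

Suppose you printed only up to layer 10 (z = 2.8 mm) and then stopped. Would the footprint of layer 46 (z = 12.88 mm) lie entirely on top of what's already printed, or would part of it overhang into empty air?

part overhangs

Compare the two slices. At z = 2.8: the cone contributes a regular 32-gon of circumradius 10.833 (interpolated between r1=12 and r2=7 at t=0.233) (area = (32/2)·10.833²·sin(360°/32) = 366.34 mm²); the cylinder at (-1.5, 12) does not reach this height (z outside [3, 6]); Taking the first minus the rest: none of the subtracted shapes is present at this height, so the cone is unchanged — area = 366.34 mm²; the r=7 sphere at (12.5, 2.5) contributes a regular 32-gon of circumradius √(7²−5.7²) = 4.063 (area = (32/2)·4.063²·sin(360°/32) = 51.54 mm²); Taking the union: the regions partially overlap — summed areas 417.87 mm² minus the doubly-counted overlap 9.39 mm² gives 408.49 mm² — area = 408.49 mm². At z = 12.88: the cone is absent (z outside [0, 12]); the cylinder at (-1.5, 12) is not intersected at this z (z outside [3, 6]); Subtracting the remaining from the first: the first operand is absent here, so nothing remains; the r=7 sphere at (12.5, 2.5) slices to a regular 32-gon of circumradius 5.460 (√(r²−h²) with h=4.38 from center) (area = (32/2)·5.460²·sin(360°/32) = 93.07 mm²); Merging all regions: only the r=7 sphere at (12.5, 2.5) is present, so the union is just that shape — area = 93.07 mm². Checking containment: at z = 12.88 the cross-section extends beyond the z = 2.8 cross-section by about 28.71 mm².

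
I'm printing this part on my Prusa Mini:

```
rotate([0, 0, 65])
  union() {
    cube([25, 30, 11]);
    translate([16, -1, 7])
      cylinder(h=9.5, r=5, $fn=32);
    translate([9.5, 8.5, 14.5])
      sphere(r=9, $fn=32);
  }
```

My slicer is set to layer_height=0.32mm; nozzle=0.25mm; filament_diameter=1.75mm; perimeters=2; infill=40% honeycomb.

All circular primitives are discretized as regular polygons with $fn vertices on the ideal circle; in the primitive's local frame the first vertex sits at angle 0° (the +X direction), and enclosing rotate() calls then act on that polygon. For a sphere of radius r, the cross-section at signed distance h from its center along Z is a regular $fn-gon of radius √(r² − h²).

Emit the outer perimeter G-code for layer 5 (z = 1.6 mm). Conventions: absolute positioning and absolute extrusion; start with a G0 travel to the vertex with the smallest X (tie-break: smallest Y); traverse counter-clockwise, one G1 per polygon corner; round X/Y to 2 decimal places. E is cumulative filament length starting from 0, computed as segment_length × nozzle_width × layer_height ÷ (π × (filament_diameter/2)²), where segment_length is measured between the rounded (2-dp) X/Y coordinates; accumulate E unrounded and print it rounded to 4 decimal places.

G0 X-27.19 Y12.68 Z1.60
G1 X0.00 Y0.00 E0.9978
G1 X10.57 Y22.66 E1.8295
G1 X-16.62 Y35.34 E2.8273
G1 X-27.19 Y12.68 E3.6590

At z = 1.6 mm: the 25×30 cube contributes its full rectangle; the cylinder at (16, -1) is absent (z outside [7, 16.5]); the sphere at (9.5, 8.5) is not intersected at this z (|z−center|=12.900 > r=9); Taking the union: only the 25×30 cube is present, so the union is just that shape — 1 connected region; (rotated 65° about Z; rotation is an isometry so areas/perimeters/island counts are preserved). The outline is a single polygon with 4 vertices. Extrusion per mm of travel: 0.25 × 0.32 / (π × 0.875²) = 0.033260. Accumulating E over each segment gives final E = 3.6590.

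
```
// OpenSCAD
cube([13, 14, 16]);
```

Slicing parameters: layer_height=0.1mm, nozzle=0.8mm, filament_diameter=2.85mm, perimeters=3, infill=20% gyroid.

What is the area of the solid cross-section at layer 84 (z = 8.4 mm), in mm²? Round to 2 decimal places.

At z = 8.4 mm: the 13×14 cube contributes its full rectangle (area 182.00 mm²). Overall, the cross-section is a single solid region. Net area = 182.00 mm².

182.00 mm²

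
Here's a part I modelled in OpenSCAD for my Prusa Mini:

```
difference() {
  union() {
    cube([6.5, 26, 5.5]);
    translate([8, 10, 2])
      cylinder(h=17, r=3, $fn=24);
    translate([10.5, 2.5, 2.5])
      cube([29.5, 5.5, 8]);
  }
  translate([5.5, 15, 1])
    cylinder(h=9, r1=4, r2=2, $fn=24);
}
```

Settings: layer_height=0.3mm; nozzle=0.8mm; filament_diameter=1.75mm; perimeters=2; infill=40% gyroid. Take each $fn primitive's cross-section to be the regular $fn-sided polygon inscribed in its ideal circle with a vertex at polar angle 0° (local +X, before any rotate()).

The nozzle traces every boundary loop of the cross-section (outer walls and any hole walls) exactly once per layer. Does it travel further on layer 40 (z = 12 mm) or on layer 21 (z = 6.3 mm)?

layer 21 (z = 6.3 mm)

Layer 40 (z = 12): the cube is absent (z outside [0, 5.5]); the cylinder at (8, 10): section is a regular 24-gon, circumradius r=3 (perimeter = 2·24·3.000·sin(180°/24) = 18.80 mm); the cube at (10.5, 2.5) does not reach this height (z outside [2.5, 10.5]); Taking the union: only the r=3 cylinder at (8, 10) is present, so the union is just that shape — boundary = 18.80 mm; the cone at (5.5, 15) does not reach this height (z outside [1, 10]); After the difference (first − rest): none of the subtracted shapes is present at this height, so that combined region is unchanged — boundary = 18.80 mm. So its perimeter = 18.80 mm. Layer 21 (z = 6.3): the cube does not reach this height (z outside [0, 5.5]); the r=3 cylinder at (8, 10) gives a regular 24-gon of circumradius 3 (constant along its height) (perimeter = 2·24·3.000·sin(180°/24) = 18.80 mm); the 29.5×5.5 cube at (10.5, 2.5) contributes its full rectangle (perimeter 70.00 mm); Taking the union: the 2 present regions are separate (no shared area or edge), so areas and boundary lengths simply add and each stays a separate island — boundary = 88.80 mm; the cone at (5.5, 15) contributes a regular 24-gon of circumradius 2.822 (interpolated between r1=4 and r2=2 at t=0.589) (perimeter = 2·24·2.822·sin(180°/24) = 17.68 mm); Taking the first minus the rest: starting from that combined region, the cone at (5.5, 15) partially overlaps it — only the 0.20 mm² overlap (of its 24.74 mm²) is removed, clipping the outline — boundary = 88.80 mm. So its perimeter = 88.80 mm. Layer 21 is larger (88.80 vs 18.80 mm).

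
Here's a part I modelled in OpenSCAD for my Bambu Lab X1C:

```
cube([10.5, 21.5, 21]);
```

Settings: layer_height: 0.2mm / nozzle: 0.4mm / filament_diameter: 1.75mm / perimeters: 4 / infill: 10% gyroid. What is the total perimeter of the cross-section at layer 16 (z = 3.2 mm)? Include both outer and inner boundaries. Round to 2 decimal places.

64.00 mm

At z = 3.2 mm: the cube is present — its section is the full 10.5×21.5 rectangle (perimeter 64.00 mm). Overall, the cross-section is a single solid region. Total boundary length (outer) = 64.00 mm.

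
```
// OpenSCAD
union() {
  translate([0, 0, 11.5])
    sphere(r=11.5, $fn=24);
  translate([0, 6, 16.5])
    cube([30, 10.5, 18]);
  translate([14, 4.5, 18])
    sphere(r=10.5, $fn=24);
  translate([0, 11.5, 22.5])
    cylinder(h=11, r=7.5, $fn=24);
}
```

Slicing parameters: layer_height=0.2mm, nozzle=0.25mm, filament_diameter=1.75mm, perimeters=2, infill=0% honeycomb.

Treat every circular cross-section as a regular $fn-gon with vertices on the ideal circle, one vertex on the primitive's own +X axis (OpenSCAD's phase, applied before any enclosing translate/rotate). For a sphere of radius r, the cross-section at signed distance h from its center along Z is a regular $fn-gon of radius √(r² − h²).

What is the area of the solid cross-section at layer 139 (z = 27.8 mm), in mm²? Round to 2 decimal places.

451.53 mm²

At z = 27.8 mm: the sphere is not intersected at this z (|z−center|=16.300 > r=11.5); the cube at (0, 6) (footprint 30×10.5) is included at this height (area 315.00 mm²); the r=10.5 sphere at (14, 4.5) slices to a regular 24-gon of circumradius 3.770 (√(r²−h²) with h=9.8 from center) (area = (24/2)·3.770²·sin(360°/24) = 44.13 mm²); the cylinder at (0, 11.5): section is a regular 24-gon, circumradius r=7.5 (area = (24/2)·7.500²·sin(360°/24) = 174.70 mm²); Combining (union): the regions partially overlap — summed areas 533.84 mm² minus the doubly-counted overlap 82.31 mm² gives 451.53 mm² — area = 451.53 mm². Overall, the cross-section is a single solid region. Net area = 451.53 mm².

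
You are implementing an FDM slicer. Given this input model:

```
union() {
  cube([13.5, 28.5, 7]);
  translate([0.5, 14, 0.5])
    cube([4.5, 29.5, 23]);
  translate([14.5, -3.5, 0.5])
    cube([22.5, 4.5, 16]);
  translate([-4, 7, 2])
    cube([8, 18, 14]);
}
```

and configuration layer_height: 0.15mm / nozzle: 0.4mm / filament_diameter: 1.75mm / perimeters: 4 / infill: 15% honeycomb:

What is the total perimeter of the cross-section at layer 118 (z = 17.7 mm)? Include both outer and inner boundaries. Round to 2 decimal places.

68.00 mm

At z = 17.7 mm: the cube is absent (z outside [0, 7]); the cube at (0.5, 14) (footprint 4.5×29.5) is included at this height (perimeter 68.00 mm); the cube at (14.5, -3.5) is absent (z outside [0.5, 16.5]); the cube at (-4, 7) does not reach this height (z outside [2, 16]); Merging all regions: only the 4.5×29.5 cube at (0.5, 14) is present, so the union is just that shape — boundary = 68.00 mm. Overall, the cross-section is a single solid region. Total boundary length (outer) = 68.00 mm.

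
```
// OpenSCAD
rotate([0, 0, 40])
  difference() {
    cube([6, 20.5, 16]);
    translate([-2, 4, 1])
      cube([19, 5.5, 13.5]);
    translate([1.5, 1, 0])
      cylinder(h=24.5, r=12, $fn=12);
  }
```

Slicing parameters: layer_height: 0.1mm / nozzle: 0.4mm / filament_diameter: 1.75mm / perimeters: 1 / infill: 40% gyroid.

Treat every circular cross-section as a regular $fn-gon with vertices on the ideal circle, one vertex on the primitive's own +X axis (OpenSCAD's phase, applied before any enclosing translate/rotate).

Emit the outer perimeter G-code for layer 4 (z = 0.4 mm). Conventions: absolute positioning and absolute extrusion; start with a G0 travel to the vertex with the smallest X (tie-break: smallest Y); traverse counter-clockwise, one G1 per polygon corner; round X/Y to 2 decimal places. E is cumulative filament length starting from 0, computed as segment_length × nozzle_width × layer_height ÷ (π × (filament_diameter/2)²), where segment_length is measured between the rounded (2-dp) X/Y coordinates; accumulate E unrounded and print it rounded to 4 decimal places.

At z = 0.4 mm: the 6×20.5 cube contributes its full rectangle; the cube at (-2, 4) does not reach this height (z outside [1, 14.5]); the r=12 cylinder at (1.5, 1) contributes a regular 12-gon of circumradius 12; After the difference (first − rest): starting from the 6×20.5 cube, the r=12 cylinder at (1.5, 1) partially overlaps it — only the 74.99 mm² overlap (of its 432.00 mm²) is removed, clipping the outline — 1 connected region; (rotated 40° about Z; rotation is an isometry so areas/perimeters/island counts are preserved). The outline is a single polygon with 5 vertices. Extrusion per mm of travel: 0.4 × 0.1 / (π × 0.875²) = 0.016630. Accumulating E over each segment gives final E = 0.4795.

G0 X-13.18 Y15.70 Z0.40
G1 X-8.10 Y9.65 E0.1314
G1 X-7.21 Y10.92 E0.1572
G1 X-2.98 Y12.89 E0.2348
G1 X-8.58 Y19.56 E0.3796
G1 X-13.18 Y15.70 E0.4795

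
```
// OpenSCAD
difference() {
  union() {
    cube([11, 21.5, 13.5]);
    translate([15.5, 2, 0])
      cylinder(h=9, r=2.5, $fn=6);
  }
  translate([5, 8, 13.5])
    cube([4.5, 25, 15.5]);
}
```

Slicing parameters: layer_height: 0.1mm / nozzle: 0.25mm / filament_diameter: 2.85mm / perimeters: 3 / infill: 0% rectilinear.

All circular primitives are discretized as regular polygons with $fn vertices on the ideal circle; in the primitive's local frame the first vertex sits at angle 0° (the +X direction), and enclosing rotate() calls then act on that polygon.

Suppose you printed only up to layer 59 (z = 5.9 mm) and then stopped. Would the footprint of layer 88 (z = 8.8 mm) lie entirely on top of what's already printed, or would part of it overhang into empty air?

Compare the two slices. At z = 5.9: the cube is present — its section is the full 11×21.5 rectangle (area 236.50 mm²); the r=2.5 cylinder at (15.5, 2) gives a regular 6-gon of circumradius 2.5 (constant along its height) (area = (6/2)·2.500²·sin(360°/6) = 16.24 mm²); Taking the union: the 2 present regions are separate (no shared area or edge), so areas and boundary lengths simply add and each stays a separate island — area = 252.74 mm²; the cube at (5, 8) is absent (z outside [13.5, 29]); After the difference (first − rest): none of the subtracted shapes is present at this height, so that combined region is unchanged — area = 252.74 mm². At z = 8.8: the 11×21.5 cube contributes its full rectangle (area 236.50 mm²); the r=2.5 cylinder at (15.5, 2) contributes a regular 6-gon of circumradius 2.5 (area = (6/2)·2.500²·sin(360°/6) = 16.24 mm²); Combining (union): the 2 present regions are separate (no shared area or edge), so areas and boundary lengths simply add and each stays a separate island — area = 252.74 mm²; the cube at (5, 8) is absent (z outside [13.5, 29]); After the difference (first − rest): none of the subtracted shapes is present at this height, so that combined region is unchanged — area = 252.74 mm². Checking containment: the cross-section at z = 8.8 is a subset of the cross-section at z = 5.9.

entirely on top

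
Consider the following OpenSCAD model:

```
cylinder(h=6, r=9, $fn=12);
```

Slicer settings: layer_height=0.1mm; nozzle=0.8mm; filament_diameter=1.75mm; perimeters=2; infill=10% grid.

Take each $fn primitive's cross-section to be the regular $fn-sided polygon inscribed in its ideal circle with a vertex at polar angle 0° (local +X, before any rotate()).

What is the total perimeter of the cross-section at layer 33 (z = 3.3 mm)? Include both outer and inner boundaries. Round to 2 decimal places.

55.90 mm

At z = 3.3 mm: the r=9 cylinder contributes a regular 12-gon of circumradius 9 (perimeter = 2·12·9.000·sin(180°/12) = 55.90 mm). Overall, the cross-section is a single solid region. Total boundary length (outer) = 55.90 mm.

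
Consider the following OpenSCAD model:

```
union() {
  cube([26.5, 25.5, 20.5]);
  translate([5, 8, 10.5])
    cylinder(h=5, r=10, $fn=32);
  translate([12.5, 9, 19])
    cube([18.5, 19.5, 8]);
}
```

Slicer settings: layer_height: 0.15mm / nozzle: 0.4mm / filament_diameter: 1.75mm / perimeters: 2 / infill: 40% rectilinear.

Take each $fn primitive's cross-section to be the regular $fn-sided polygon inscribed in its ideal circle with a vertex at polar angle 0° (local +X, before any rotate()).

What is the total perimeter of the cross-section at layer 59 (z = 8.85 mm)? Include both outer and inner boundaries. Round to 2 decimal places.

104.00 mm

At z = 8.85 mm: the 26.5×25.5 cube contributes its full rectangle (perimeter 104.00 mm); the cylinder at (5, 8) does not reach this height (z outside [10.5, 15.5]); the cube at (12.5, 9) is not intersected at this z (z outside [19, 27]); Merging all regions: only the 26.5×25.5 cube is present, so the union is just that shape — boundary = 104.00 mm. Overall, the cross-section is a single solid region. Total boundary length (outer) = 104.00 mm.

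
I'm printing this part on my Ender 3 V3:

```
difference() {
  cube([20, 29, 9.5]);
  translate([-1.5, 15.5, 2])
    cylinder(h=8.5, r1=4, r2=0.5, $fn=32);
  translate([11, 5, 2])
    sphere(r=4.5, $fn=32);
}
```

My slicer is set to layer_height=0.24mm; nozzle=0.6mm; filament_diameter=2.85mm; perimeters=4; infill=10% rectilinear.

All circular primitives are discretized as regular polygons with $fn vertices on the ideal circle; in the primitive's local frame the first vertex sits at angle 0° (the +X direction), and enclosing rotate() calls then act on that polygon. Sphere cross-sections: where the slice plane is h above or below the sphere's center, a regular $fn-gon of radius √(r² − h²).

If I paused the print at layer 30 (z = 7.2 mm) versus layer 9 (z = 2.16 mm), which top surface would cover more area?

layer 30 (z = 7.2 mm)

Layer 30 (z = 7.2): the 20×29 cube contributes its full rectangle (area 580.00 mm²); the cone at (-1.5, 15.5) contributes a regular 32-gon of circumradius 1.859 (interpolated between r1=4 and r2=0.5 at t=0.612) (area = (32/2)·1.859²·sin(360°/32) = 10.79 mm²); the sphere at (11, 5) is absent (|z−center|=5.200 > r=4.5); Subtracting the remaining from the first: starting from the 20×29 cube (580.00 mm²), the cone at (-1.5, 15.5) partially overlaps it — only the 0.52 mm² overlap (of its 10.79 mm²) is removed, clipping the outline — area = 579.48 mm². So its area = 579.48 mm². Layer 9 (z = 2.16): the cube is present — its section is the full 20×29 rectangle (area 580.00 mm²); the cone at (-1.5, 15.5): at t=0.019 of its height the radius interpolates to r₁+(r₂−r₁)t = 3.934, giving a regular 32-gon of that circumradius (area = (32/2)·3.934²·sin(360°/32) = 48.31 mm²); the sphere at (11, 5): section is a regular 32-gon, circumradius = √(r²−h²) = √(4.5²−0.16²) = 4.497 (area = (32/2)·4.497²·sin(360°/32) = 63.13 mm²); Subtracting the remaining from the first: starting from the 20×29 cube (580.00 mm²), the cone at (-1.5, 15.5) partially overlaps it — only the 12.68 mm² overlap (of its 48.31 mm²) is removed, clipping the outline; the r=4.5 sphere at (11, 5) lies wholly inside it (removes its full 63.13 mm² and its 28.21 mm outline becomes a hole wall) — area = 504.19 mm². So its area = 504.19 mm². Layer 30 is larger (579.48 vs 504.19 mm²).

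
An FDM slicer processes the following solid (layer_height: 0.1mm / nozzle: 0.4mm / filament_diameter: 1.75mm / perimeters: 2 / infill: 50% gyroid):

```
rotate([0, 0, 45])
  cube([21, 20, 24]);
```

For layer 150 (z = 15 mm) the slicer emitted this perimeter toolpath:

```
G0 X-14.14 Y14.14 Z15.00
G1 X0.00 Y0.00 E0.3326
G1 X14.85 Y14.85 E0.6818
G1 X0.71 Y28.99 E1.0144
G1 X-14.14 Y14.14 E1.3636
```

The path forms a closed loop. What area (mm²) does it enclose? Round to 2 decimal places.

Apply the shoelace formula to the sequence of (X, Y) vertices; enclosed area = 419.96 mm².

419.96 mm²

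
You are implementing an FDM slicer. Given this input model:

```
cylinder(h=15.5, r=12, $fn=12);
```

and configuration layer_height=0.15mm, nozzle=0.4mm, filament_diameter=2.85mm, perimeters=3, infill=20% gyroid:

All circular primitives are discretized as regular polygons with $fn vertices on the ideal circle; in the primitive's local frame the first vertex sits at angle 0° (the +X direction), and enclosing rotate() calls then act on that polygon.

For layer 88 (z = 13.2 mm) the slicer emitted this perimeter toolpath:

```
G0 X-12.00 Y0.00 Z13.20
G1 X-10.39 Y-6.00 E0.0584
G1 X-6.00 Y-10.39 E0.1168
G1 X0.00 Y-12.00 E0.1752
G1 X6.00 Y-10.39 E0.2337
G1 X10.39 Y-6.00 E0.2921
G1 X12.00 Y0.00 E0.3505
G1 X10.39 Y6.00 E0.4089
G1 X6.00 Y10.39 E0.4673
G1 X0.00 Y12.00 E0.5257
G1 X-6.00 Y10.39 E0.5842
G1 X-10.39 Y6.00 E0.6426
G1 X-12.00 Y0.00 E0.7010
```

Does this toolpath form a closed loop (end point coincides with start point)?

Start point (G0): (-12.00, 0.00). End point (last G1): the path returns to the start — closed.

yes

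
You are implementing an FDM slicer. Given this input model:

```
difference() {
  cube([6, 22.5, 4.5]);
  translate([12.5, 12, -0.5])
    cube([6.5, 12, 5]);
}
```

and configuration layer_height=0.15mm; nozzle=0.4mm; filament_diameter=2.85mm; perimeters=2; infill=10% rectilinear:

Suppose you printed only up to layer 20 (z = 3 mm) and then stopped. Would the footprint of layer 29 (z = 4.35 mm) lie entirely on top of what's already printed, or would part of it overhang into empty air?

Compare the two slices. At z = 3: the cube (footprint 6×22.5) is included at this height (area 135.00 mm²); the 6.5×12 cube at (12.5, 12) contributes its full rectangle (area 78.00 mm²); After the difference (first − rest): starting from the 6×22.5 cube (135.00 mm²), the 6.5×12 cube at (12.5, 12) misses the remaining region (no effect) — area = 135.00 mm². At z = 4.35: the 6×22.5 cube contributes its full rectangle (area 135.00 mm²); the 6.5×12 cube at (12.5, 12) contributes its full rectangle (area 78.00 mm²); Subtracting the remaining from the first: starting from the 6×22.5 cube (135.00 mm²), the 6.5×12 cube at (12.5, 12) misses the remaining region (no effect) — area = 135.00 mm². Checking containment: the cross-section at z = 4.35 is a subset of the cross-section at z = 3.

entirely on top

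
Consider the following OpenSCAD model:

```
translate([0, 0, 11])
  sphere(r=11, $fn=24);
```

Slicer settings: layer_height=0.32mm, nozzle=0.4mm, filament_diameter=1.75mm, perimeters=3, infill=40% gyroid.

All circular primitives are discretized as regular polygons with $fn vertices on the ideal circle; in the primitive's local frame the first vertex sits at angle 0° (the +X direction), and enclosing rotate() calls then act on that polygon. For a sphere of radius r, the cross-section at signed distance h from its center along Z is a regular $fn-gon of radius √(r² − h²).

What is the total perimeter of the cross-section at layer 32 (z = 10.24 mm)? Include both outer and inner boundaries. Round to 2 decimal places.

68.75 mm

At z = 10.24 mm: the r=11 sphere slices to a regular 24-gon of circumradius 10.974 (√(r²−h²) with h=0.76 from center) (perimeter = 2·24·10.974·sin(180°/24) = 68.75 mm). Overall, the cross-section is a single solid region. Total boundary length (outer) = 68.75 mm.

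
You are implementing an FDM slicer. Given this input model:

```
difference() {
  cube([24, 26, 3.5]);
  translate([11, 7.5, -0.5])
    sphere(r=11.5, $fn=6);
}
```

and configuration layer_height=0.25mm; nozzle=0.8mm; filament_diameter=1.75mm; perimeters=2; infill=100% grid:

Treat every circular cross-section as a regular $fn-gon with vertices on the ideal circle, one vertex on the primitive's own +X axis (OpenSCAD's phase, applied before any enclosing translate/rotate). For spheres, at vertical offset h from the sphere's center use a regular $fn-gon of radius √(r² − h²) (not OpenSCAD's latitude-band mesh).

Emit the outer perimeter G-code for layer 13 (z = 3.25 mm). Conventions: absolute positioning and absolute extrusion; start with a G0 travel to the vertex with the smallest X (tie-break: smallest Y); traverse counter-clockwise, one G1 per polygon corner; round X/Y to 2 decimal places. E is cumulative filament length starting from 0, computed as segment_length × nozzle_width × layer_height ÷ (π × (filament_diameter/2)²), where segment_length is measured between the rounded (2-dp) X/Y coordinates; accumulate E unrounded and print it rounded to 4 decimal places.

At z = 3.25 mm: the 24×26 cube contributes its full rectangle; the r=11.5 sphere at (11, 7.5) slices to a regular 6-gon of circumradius 10.871 (√(r²−h²) with h=3.75 from center); Taking the first minus the rest: starting from the 24×26 cube, the r=11.5 sphere at (11, 7.5) partially overlaps it — only the 284.13 mm² overlap (of its 307.06 mm²) is removed, clipping the outline — 1 connected region. The outline is a single polygon with 10 vertices. Extrusion per mm of travel: 0.8 × 0.25 / (π × 0.875²) = 0.083150. Accumulating E over each segment gives final E = 11.3790.

G0 X0.00 Y0.00 Z3.25
G1 X4.46 Y0.00 E0.3709
G1 X0.13 Y7.50 E1.0909
G1 X5.56 Y16.91 E1.9943
G1 X16.44 Y16.91 E2.8990
G1 X21.87 Y7.50 E3.8024
G1 X17.54 Y0.00 E4.5225
G1 X24.00 Y0.00 E5.0596
G1 X24.00 Y26.00 E7.2215
G1 X0.00 Y26.00 E9.2171
G1 X0.00 Y0.00 E11.3790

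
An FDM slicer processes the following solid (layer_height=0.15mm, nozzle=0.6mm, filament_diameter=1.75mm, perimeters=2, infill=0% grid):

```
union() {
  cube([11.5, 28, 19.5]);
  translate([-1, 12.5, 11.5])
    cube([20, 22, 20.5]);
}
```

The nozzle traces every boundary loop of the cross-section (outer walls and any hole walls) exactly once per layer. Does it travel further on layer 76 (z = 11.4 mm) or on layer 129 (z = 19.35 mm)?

layer 129 (z = 19.35 mm)

Layer 76 (z = 11.4): the 11.5×28 cube contributes its full rectangle (perimeter 79.00 mm); the cube at (-1, 12.5) is absent (z outside [11.5, 32]); Merging all regions: only the 11.5×28 cube is present, so the union is just that shape — boundary = 79.00 mm. So its perimeter = 79.00 mm. Layer 129 (z = 19.35): the cube (footprint 11.5×28) is included at this height (perimeter 79.00 mm); the cube at (-1, 12.5) (footprint 20×22) is included at this height (perimeter 84.00 mm); Merging all regions: the regions partially overlap (shared area 178.25 mm²), so the edge portions inside another operand are dropped and the merged outline is re-measured after clipping — boundary = 109.00 mm. So its perimeter = 109.00 mm. Layer 129 is larger (109.00 vs 79.00 mm).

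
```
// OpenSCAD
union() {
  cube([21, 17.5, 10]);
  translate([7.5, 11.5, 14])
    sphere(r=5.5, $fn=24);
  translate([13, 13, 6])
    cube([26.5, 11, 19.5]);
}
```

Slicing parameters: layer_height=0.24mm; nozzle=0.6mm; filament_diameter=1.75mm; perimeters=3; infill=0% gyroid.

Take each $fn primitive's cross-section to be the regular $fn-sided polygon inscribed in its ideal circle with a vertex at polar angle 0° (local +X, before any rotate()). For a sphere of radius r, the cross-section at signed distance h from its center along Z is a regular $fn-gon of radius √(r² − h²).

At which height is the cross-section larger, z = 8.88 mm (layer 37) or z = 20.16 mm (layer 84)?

Layer 37 (z = 8.88): the cube is present — its section is the full 21×17.5 rectangle (area 367.50 mm²); the sphere at (7.5, 11.5): section is a regular 24-gon, circumradius = √(r²−h²) = √(5.5²−5.12²) = 2.009 (area = (24/2)·2.009²·sin(360°/24) = 12.53 mm²); the 26.5×11 cube at (13, 13) contributes its full rectangle (area 291.50 mm²); Merging all regions: the regions partially overlap — summed areas 671.53 mm² minus the doubly-counted overlap 48.53 mm² gives 623.00 mm² — area = 623.00 mm². So its area = 623.00 mm². Layer 84 (z = 20.16): the cube does not reach this height (z outside [0, 10]); the sphere at (7.5, 11.5) does not reach this height (|z−center|=6.160 > r=5.5); the cube at (13, 13) (footprint 26.5×11) is included at this height (area 291.50 mm²); Taking the union: only the 26.5×11 cube at (13, 13) is present, so the union is just that shape — area = 291.50 mm². So its area = 291.50 mm². Layer 37 is larger (623.00 vs 291.50 mm²).

layer 37 (z = 8.88 mm)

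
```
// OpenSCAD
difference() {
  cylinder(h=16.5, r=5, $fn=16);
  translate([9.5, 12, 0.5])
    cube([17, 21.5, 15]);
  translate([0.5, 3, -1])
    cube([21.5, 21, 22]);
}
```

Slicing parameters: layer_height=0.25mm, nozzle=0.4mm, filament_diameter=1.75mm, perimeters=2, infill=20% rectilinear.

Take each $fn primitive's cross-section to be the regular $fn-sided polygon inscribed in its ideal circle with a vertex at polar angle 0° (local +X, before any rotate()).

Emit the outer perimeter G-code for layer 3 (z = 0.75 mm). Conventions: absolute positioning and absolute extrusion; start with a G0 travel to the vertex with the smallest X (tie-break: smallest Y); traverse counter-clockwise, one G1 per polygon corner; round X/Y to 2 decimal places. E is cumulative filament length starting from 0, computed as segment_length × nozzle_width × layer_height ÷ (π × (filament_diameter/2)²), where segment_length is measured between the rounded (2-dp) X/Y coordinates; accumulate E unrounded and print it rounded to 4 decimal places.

At z = 0.75 mm: the r=5 cylinder gives a regular 16-gon of circumradius 5 (constant along its height); the cube at (9.5, 12) is present — its section is the full 17×21.5 rectangle; the cube at (0.5, 3) (footprint 21.5×21) is included at this height; Subtracting the remaining from the first: starting from the r=5 cylinder, the 17×21.5 cube at (9.5, 12) misses the remaining region (no effect); the 21.5×21 cube at (0.5, 3) partially overlaps it — only the 4.33 mm² overlap (of its 451.50 mm²) is removed, clipping the outline — 1 connected region. The outline is a single polygon with 17 vertices. Extrusion per mm of travel: 0.4 × 0.25 / (π × 0.875²) = 0.041575. Accumulating E over each segment gives final E = 1.3502.

G0 X-5.00 Y0.00 Z0.75
G1 X-4.62 Y-1.91 E0.0810
G1 X-3.54 Y-3.54 E0.1623
G1 X-1.91 Y-4.62 E0.2436
G1 X0.00 Y-5.00 E0.3245
G1 X1.91 Y-4.62 E0.4055
G1 X3.54 Y-3.54 E0.4868
G1 X4.62 Y-1.91 E0.5681
G1 X5.00 Y0.00 E0.6490
G1 X4.62 Y1.91 E0.7300
G1 X3.89 Y3.00 E0.7845
G1 X0.50 Y3.00 E0.9255
G1 X0.50 Y4.90 E1.0045
G1 X0.00 Y5.00 E1.0257
G1 X-1.91 Y4.62 E1.1066
G1 X-3.54 Y3.54 E1.1879
G1 X-4.62 Y1.91 E1.2692
G1 X-5.00 Y0.00 E1.3502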